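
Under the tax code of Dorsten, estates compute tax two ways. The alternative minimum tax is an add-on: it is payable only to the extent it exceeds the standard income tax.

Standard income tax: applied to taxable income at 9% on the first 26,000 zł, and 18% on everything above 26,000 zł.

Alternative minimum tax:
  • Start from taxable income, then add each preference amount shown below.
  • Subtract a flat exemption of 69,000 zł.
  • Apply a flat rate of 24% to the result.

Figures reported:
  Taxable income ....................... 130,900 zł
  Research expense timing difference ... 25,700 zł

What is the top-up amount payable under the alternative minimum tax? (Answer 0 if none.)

Standard income tax:
  26,000 zł × 9% = 2,340 zł
  104,900 zł × 18% = 18,882 zł
  → 21,222 zł

Alternative minimum tax:
  Adjusted income: 130,900 zł + 25,700 zł = 156,600 zł
  Less exemption 69,000 zł → base 87,600 zł
  87,600 zł × 24% = 21,024 zł

21,024 zł ≤ 21,222 zł, so no add-on is due.

0 zł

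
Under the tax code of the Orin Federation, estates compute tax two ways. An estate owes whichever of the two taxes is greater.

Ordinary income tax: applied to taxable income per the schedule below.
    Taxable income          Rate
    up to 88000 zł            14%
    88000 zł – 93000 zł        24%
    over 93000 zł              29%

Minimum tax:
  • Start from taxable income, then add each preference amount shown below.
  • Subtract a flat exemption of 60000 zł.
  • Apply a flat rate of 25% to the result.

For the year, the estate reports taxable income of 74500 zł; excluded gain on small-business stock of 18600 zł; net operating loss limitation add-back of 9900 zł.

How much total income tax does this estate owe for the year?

Ordinary income tax:
  74500 zł × 14% = 10430 zł

Minimum tax:
  Adjusted income: 74500 zł + 18600 zł + 9900 zł = 103000 zł
  Less exemption 60000 zł → base 43000 zł
  43000 zł × 25% = 10750 zł

10750 zł > 10430 zł, so the minimum tax is the binding amount.

10750 zł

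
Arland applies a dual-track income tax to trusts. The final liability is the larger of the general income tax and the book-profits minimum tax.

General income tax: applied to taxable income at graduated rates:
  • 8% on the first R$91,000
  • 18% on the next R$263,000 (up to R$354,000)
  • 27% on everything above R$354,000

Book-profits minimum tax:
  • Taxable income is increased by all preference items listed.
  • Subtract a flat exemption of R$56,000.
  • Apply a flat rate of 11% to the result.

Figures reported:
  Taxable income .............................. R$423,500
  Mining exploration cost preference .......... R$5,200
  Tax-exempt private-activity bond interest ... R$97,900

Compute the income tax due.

Book-profits minimum tax:
  Adjusted income: R$423,500 + R$5,200 + R$97,900 = R$526,600
  Less exemption R$56,000 → base R$470,600
  R$470,600 × 11% = R$51,766

General income tax:
  R$91,000 × 8% = R$7,280
  R$263,000 × 18% = R$47,340
  R$69,500 × 27% = R$18,765
  → R$73,385

R$73,385 > R$51,766, so the general income tax governs.

R$73,385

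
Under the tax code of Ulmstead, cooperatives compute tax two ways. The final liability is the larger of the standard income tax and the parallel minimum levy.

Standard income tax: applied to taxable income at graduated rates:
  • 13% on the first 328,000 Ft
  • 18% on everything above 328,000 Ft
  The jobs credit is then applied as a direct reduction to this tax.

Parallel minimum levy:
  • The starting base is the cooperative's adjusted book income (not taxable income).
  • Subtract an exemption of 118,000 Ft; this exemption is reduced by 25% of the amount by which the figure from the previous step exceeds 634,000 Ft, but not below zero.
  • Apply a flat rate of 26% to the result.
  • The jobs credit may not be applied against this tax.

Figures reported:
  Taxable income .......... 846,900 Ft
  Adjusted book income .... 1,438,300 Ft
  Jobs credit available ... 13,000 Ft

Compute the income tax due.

373,958 Ft

Parallel minimum levy:
  Base (adjusted book income): 1,438,300 Ft
  Exemption: 25% × (1,438,300 Ft − 634,000 Ft) = 201,075 Ft ≥ 118,000 Ft, so the exemption is fully phased out
  Base: 1,438,300 Ft − 0 Ft = 1,438,300 Ft
  1,438,300 Ft × 26% = 373,958 Ft

Standard income tax:
  328,000 Ft × 13% = 42,640 Ft
  518,900 Ft × 18% = 93,402 Ft
  → 136,042 Ft
  Less jobs credit 13,000 Ft → 123,042 Ft

373,958 Ft > 123,042 Ft, so the parallel minimum levy is the binding amount.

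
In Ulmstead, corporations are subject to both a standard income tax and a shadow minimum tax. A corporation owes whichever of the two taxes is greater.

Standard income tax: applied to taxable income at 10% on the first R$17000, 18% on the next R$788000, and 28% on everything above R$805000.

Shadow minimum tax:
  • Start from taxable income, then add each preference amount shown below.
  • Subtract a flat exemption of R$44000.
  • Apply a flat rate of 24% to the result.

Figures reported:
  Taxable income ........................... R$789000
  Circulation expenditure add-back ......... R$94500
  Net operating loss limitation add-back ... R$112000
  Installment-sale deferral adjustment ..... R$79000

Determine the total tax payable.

R$247320

Standard income tax:
  R$17000 × 10% = R$1700
  R$772000 × 18% = R$138960
  → R$140660

Shadow minimum tax:
  Adjusted income: R$789000 + R$94500 + R$112000 + R$79000 = R$1074500
  Less exemption R$44000 → base R$1030500
  R$1030500 × 24% = R$247320

R$247320 > R$140660, so the shadow minimum tax is the binding amount.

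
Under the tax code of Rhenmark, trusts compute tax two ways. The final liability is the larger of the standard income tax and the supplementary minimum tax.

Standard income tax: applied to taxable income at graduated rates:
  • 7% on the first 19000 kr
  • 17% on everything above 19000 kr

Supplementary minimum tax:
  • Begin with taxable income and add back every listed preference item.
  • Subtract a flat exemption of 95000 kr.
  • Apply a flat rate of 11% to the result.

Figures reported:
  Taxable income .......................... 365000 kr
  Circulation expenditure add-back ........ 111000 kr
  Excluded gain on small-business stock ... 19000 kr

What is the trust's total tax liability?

60150 kr

Standard income tax:
  19000 kr × 7% = 1330 kr
  346000 kr × 17% = 58820 kr
  → 60150 kr

Supplementary minimum tax:
  Adjusted income: 365000 kr + 111000 kr + 19000 kr = 495000 kr
  Less exemption 95000 kr → base 400000 kr
  400000 kr × 11% = 44000 kr

60150 kr > 44000 kr, so the standard income tax governs.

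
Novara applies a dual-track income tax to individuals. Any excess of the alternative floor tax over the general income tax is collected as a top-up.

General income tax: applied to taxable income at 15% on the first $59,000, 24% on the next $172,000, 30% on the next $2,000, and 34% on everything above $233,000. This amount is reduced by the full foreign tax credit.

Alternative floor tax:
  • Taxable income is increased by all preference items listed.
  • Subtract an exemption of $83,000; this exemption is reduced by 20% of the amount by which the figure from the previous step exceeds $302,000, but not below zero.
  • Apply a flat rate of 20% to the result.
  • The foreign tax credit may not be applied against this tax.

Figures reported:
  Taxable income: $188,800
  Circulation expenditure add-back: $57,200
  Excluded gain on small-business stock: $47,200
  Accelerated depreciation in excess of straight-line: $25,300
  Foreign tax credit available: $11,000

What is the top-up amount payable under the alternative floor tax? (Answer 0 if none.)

Alternative floor tax:
  Adjusted income: $188,800 + $57,200 + $47,200 + $25,300 = $318,500
  Exemption: $83,000 − 20% × ($318,500 − $302,000) = $83,000 − $3,300 = $79,700
  Base: $318,500 − $79,700 = $238,800
  $238,800 × 20% = $47,760

General income tax:
  $59,000 × 15% = $8,850
  $129,800 × 24% = $31,152
  → $40,002
  Less foreign tax credit $11,000 → $29,002

Excess of alternative floor tax over general income tax: $47,760 − $29,002 = $18,758.

$18,758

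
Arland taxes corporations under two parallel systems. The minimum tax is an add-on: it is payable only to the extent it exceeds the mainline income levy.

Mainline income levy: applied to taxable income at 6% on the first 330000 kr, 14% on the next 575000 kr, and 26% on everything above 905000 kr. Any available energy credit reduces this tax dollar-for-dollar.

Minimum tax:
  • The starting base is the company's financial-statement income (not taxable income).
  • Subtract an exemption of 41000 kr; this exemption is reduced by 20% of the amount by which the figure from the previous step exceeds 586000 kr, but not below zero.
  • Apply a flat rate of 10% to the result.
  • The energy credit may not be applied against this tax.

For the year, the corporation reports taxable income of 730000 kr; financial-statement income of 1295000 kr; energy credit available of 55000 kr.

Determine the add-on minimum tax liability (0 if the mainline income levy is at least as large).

108700 kr

Mainline income levy:
  330000 kr × 6% = 19800 kr
  400000 kr × 14% = 56000 kr
  → 75800 kr
  Less energy credit 55000 kr → 20800 kr

Minimum tax:
  Base (financial-statement income): 1295000 kr
  Exemption: 20% × (1295000 kr − 586000 kr) = 141800 kr ≥ 41000 kr, so the exemption is fully phased out
  Base: 1295000 kr − 0 kr = 1295000 kr
  1295000 kr × 10% = 129500 kr

Excess of minimum tax over mainline income levy: 129500 kr − 20800 kr = 108700 kr.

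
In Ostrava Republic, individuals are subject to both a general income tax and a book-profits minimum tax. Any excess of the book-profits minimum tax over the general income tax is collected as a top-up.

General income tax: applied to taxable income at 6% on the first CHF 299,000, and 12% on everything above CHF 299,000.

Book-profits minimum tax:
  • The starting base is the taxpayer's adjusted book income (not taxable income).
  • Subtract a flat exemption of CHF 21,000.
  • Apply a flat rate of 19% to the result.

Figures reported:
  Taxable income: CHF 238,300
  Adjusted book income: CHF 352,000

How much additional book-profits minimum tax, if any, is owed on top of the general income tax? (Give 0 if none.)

CHF 48,592

General income tax:
  CHF 238,300 × 6% = CHF 14,298

Book-profits minimum tax:
  Base (adjusted book income): CHF 352,000
  Less exemption CHF 21,000 → base CHF 331,000
  CHF 331,000 × 19% = CHF 62,890

Excess of book-profits minimum tax over general income tax: CHF 62,890 − CHF 14,298 = CHF 48,592.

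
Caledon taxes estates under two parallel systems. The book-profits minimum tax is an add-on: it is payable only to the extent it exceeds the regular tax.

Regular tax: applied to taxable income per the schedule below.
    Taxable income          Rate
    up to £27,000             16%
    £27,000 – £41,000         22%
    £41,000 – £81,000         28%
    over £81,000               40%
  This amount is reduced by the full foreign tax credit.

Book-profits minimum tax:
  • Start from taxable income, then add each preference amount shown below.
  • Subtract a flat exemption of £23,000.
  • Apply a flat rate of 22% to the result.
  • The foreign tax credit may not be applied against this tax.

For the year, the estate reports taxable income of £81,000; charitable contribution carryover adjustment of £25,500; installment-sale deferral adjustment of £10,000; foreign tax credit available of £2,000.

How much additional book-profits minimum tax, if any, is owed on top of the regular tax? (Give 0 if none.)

Regular tax:
  £27,000 × 16% = £4,320
  £14,000 × 22% = £3,080
  £40,000 × 28% = £11,200
  → £18,600
  Less foreign tax credit £2,000 → £16,600

Book-profits minimum tax:
  Adjusted income: £81,000 + £25,500 + £10,000 = £116,500
  Less exemption £23,000 → base £93,500
  £93,500 × 22% = £20,570

Excess of book-profits minimum tax over regular tax: £20,570 − £16,600 = £3,970.

£3,970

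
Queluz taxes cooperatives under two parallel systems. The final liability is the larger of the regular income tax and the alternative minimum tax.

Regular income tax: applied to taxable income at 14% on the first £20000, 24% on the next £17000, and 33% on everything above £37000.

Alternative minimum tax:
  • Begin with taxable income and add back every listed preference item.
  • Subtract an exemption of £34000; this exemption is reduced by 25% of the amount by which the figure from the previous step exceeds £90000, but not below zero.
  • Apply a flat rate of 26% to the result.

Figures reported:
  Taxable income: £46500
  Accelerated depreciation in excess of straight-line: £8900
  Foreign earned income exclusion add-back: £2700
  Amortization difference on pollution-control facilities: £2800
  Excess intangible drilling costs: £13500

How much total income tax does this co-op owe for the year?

Regular income tax:
  £20000 × 14% = £2800
  £17000 × 24% = £4080
  £9500 × 33% = £3135
  → £10015

Alternative minimum tax:
  Adjusted income: £46500 + £8900 + £2700 + £2800 + £13500 = £74400
  Exemption: £74400 ≤ £90000, so full £34000 applies
  Base: £74400 − £34000 = £40400
  £40400 × 26% = £10504

£10504 > £10015, so the alternative minimum tax is the binding amount.

£10504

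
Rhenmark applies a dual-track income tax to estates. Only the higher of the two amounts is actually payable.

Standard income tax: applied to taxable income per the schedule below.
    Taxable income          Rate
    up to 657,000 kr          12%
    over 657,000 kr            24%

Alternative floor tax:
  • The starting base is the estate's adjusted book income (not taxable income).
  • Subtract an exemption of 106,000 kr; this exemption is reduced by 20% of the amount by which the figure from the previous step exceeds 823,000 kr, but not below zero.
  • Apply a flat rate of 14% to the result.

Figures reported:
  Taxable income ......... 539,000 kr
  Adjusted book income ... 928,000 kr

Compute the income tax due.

Standard income tax:
  539,000 kr × 12% = 64,680 kr

Alternative floor tax:
  Base (adjusted book income): 928,000 kr
  Exemption: 106,000 kr − 20% × (928,000 kr − 823,000 kr) = 106,000 kr − 21,000 kr = 85,000 kr
  Base: 928,000 kr − 85,000 kr = 843,000 kr
  843,000 kr × 14% = 118,020 kr

118,020 kr > 64,680 kr, so the alternative floor tax is the binding amount.

118,020 kr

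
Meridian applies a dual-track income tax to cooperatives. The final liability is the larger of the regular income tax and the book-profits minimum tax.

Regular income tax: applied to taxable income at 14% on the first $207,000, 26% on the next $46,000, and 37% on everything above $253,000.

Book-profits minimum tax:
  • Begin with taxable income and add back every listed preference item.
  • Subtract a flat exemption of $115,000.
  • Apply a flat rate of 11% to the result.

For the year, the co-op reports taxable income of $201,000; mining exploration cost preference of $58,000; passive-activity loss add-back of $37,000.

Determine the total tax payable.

Book-profits minimum tax:
  Adjusted income: $201,000 + $58,000 + $37,000 = $296,000
  Less exemption $115,000 → base $181,000
  $181,000 × 11% = $19,910

Regular income tax:
  $201,000 × 14% = $28,140

$28,140 > $19,910, so the regular income tax governs.

$28,140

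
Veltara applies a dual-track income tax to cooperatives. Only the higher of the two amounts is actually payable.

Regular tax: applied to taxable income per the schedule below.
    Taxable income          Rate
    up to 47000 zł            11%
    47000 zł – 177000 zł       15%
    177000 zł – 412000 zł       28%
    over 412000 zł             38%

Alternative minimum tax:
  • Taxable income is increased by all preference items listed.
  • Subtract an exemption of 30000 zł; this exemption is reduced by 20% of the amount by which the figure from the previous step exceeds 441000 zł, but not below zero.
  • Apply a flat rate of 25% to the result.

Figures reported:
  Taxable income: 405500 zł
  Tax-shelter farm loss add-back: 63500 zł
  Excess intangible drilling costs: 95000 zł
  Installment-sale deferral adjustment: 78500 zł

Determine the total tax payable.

Regular tax:
  47000 zł × 11% = 5170 zł
  130000 zł × 15% = 19500 zł
  228500 zł × 28% = 63980 zł
  → 88650 zł

Alternative minimum tax:
  Adjusted income: 405500 zł + 63500 zł + 95000 zł + 78500 zł = 642500 zł
  Exemption: 20% × (642500 zł − 441000 zł) = 40300 zł ≥ 30000 zł, so the exemption is fully phased out
  Base: 642500 zł − 0 zł = 642500 zł
  642500 zł × 25% = 160625 zł

160625 zł > 88650 zł, so the alternative minimum tax is the binding amount.

160625 zł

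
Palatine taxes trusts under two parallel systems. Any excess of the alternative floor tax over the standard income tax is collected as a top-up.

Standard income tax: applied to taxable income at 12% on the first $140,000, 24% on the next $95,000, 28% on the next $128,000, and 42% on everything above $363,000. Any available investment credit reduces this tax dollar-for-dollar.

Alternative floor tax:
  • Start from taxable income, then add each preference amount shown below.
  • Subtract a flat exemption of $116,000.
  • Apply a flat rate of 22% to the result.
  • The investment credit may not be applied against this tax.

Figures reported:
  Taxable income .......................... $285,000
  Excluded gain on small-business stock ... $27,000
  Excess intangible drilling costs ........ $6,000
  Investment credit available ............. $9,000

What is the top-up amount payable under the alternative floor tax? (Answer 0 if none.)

$0

Standard income tax:
  $140,000 × 12% = $16,800
  $95,000 × 24% = $22,800
  $50,000 × 28% = $14,000
  → $53,600
  Less investment credit $9,000 → $44,600

Alternative floor tax:
  Adjusted income: $285,000 + $27,000 + $6,000 = $318,000
  Less exemption $116,000 → base $202,000
  $202,000 × 22% = $44,440

$44,440 ≤ $44,600, so no add-on is due.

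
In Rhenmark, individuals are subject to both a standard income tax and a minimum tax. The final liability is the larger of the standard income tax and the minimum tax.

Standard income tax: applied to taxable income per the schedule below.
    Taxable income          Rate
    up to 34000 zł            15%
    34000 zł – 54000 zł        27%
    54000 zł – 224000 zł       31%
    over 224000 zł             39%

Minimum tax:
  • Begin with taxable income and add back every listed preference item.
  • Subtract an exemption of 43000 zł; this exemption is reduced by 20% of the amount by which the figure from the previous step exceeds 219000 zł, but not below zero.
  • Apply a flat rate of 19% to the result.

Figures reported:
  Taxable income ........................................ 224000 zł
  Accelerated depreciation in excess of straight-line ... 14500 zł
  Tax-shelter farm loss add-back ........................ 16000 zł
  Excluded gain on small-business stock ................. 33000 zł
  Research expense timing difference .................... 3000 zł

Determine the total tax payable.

Standard income tax:
  34000 zł × 15% = 5100 zł
  20000 zł × 27% = 5400 zł
  170000 zł × 31% = 52700 zł
  → 63200 zł

Minimum tax:
  Adjusted income: 224000 zł + 14500 zł + 16000 zł + 33000 zł + 3000 zł = 290500 zł
  Exemption: 43000 zł − 20% × (290500 zł − 219000 zł) = 43000 zł − 14300 zł = 28700 zł
  Base: 290500 zł − 28700 zł = 261800 zł
  261800 zł × 19% = 49742 zł

63200 zł > 49742 zł, so the standard income tax governs.

63200 zł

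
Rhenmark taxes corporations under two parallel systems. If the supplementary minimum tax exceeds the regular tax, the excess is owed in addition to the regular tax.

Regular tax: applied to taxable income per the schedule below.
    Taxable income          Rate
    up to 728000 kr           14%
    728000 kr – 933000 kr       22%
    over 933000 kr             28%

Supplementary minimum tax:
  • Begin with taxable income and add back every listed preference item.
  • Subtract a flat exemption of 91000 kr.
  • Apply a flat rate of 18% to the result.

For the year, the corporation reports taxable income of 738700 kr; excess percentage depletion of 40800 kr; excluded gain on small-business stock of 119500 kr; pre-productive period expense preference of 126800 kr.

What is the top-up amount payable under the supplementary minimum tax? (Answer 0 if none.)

63990 kr

Supplementary minimum tax:
  Adjusted income: 738700 kr + 40800 kr + 119500 kr + 126800 kr = 1025800 kr
  Less exemption 91000 kr → base 934800 kr
  934800 kr × 18% = 168264 kr

Regular tax:
  728000 kr × 14% = 101920 kr
  10700 kr × 22% = 2354 kr
  → 104274 kr

Excess of supplementary minimum tax over regular tax: 168264 kr − 104274 kr = 63990 kr.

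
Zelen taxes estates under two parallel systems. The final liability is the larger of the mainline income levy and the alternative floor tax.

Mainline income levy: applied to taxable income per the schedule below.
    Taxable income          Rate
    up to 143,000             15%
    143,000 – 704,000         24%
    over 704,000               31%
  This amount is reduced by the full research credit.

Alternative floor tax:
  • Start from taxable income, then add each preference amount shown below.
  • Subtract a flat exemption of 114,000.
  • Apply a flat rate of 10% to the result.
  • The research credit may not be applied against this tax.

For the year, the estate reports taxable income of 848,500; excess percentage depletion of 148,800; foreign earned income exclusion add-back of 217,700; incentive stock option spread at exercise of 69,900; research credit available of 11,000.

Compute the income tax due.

189,885

Alternative floor tax:
  Adjusted income: 848,500 + 148,800 + 217,700 + 69,900 = 1,284,900
  Less exemption 114,000 → base 1,170,900
  1,170,900 × 10% = 117,090

Mainline income levy:
  143,000 × 15% = 21,450
  561,000 × 24% = 134,640
  144,500 × 31% = 44,795
  → 200,885
  Less research credit 11,000 → 189,885

189,885 > 117,090, so the mainline income levy governs.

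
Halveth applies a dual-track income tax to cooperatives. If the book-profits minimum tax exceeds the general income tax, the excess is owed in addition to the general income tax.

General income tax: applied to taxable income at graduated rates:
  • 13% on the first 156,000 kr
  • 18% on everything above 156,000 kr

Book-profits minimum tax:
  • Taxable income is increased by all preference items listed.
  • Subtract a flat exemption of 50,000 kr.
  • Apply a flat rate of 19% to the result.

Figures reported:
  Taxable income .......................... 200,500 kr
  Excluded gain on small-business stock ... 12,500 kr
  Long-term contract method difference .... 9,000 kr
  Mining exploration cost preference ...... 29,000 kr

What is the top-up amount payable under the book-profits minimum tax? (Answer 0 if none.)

9,900 kr

Book-profits minimum tax:
  Adjusted income: 200,500 kr + 12,500 kr + 9,000 kr + 29,000 kr = 251,000 kr
  Less exemption 50,000 kr → base 201,000 kr
  201,000 kr × 19% = 38,190 kr

General income tax:
  156,000 kr × 13% = 20,280 kr
  44,500 kr × 18% = 8,010 kr
  → 28,290 kr

Excess of book-profits minimum tax over general income tax: 38,190 kr − 28,290 kr = 9,900 kr.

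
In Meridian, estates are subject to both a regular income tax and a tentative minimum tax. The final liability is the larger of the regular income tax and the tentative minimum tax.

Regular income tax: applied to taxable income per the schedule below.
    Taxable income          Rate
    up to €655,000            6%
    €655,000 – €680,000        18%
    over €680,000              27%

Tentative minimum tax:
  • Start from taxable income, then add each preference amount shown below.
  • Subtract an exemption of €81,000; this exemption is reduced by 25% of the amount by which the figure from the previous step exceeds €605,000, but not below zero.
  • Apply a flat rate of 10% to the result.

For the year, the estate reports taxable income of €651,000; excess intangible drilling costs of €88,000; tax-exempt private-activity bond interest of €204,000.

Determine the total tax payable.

Regular income tax:
  €651,000 × 6% = €39,060

Tentative minimum tax:
  Adjusted income: €651,000 + €88,000 + €204,000 = €943,000
  Exemption: 25% × (€943,000 − €605,000) = €84,500 ≥ €81,000, so the exemption is fully phased out
  Base: €943,000 − €0 = €943,000
  €943,000 × 10% = €94,300

€94,300 > €39,060, so the tentative minimum tax is the binding amount.

€94,300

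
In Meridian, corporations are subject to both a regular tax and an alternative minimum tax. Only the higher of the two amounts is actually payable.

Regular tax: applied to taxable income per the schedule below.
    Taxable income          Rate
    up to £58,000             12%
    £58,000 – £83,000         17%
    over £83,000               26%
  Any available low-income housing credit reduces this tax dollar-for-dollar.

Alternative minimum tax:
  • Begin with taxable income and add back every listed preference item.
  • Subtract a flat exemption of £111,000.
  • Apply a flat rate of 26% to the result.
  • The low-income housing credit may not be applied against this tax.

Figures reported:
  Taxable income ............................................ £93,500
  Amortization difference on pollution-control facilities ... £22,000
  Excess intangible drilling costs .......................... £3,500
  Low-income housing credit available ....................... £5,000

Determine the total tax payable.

£8,940

Alternative minimum tax:
  Adjusted income: £93,500 + £22,000 + £3,500 = £119,000
  Less exemption £111,000 → base £8,000
  £8,000 × 26% = £2,080

Regular tax:
  £58,000 × 12% = £6,960
  £25,000 × 17% = £4,250
  £10,500 × 26% = £2,730
  → £13,940
  Less low-income housing credit £5,000 → £8,940

£8,940 > £2,080, so the regular tax governs.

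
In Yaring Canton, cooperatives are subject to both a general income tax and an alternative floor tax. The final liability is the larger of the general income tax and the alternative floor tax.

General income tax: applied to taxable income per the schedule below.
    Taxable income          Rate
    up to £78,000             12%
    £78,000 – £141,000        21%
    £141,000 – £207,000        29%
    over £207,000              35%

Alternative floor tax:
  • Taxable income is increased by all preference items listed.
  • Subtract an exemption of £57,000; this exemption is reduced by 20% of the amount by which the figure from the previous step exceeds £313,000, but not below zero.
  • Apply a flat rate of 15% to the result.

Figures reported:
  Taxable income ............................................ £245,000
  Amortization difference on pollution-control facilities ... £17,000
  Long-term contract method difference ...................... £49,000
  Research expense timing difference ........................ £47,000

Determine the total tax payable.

£55,030

Alternative floor tax:
  Adjusted income: £245,000 + £17,000 + £49,000 + £47,000 = £358,000
  Exemption: £57,000 − 20% × (£358,000 − £313,000) = £57,000 − £9,000 = £48,000
  Base: £358,000 − £48,000 = £310,000
  £310,000 × 15% = £46,500

General income tax:
  £78,000 × 12% = £9,360
  £63,000 × 21% = £13,230
  £66,000 × 29% = £19,140
  £38,000 × 35% = £13,300
  → £55,030

£55,030 > £46,500, so the general income tax governs.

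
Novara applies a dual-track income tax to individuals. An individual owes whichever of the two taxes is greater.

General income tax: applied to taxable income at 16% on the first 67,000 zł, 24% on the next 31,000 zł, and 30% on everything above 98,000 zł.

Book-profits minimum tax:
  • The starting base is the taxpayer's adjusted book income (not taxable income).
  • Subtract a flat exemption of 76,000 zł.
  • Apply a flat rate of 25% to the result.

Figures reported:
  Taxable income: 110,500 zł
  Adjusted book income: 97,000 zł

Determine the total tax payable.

21,910 zł

Book-profits minimum tax:
  Base (adjusted book income): 97,000 zł
  Less exemption 76,000 zł → base 21,000 zł
  21,000 zł × 25% = 5,250 zł

General income tax:
  67,000 zł × 16% = 10,720 zł
  31,000 zł × 24% = 7,440 zł
  12,500 zł × 30% = 3,750 zł
  → 21,910 zł

21,910 zł > 5,250 zł, so the general income tax governs.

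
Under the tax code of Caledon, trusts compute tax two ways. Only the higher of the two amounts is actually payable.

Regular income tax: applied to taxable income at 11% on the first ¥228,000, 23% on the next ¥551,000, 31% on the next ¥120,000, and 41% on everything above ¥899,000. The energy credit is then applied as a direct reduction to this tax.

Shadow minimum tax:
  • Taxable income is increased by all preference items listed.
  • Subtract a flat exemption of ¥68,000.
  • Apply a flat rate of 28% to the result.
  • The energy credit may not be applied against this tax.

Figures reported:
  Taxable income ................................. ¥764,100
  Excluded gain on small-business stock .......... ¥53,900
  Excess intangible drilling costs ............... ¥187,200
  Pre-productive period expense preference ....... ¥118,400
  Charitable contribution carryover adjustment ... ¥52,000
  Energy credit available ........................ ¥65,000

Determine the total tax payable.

Regular income tax:
  ¥228,000 × 11% = ¥25,080
  ¥536,100 × 23% = ¥123,303
  → ¥148,383
  Less energy credit ¥65,000 → ¥83,383

Shadow minimum tax:
  Adjusted income: ¥764,100 + ¥53,900 + ¥187,200 + ¥118,400 + ¥52,000 = ¥1,175,600
  Less exemption ¥68,000 → base ¥1,107,600
  ¥1,107,600 × 28% = ¥310,128

¥310,128 > ¥83,383, so the shadow minimum tax is the binding amount.

¥310,128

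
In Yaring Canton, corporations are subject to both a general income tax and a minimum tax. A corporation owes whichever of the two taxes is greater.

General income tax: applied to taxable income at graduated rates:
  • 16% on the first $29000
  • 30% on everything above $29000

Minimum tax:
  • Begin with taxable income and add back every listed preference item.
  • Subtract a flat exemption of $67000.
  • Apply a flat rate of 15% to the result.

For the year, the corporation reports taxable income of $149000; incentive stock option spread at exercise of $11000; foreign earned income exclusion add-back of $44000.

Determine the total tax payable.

$40640

General income tax:
  $29000 × 16% = $4640
  $120000 × 30% = $36000
  → $40640

Minimum tax:
  Adjusted income: $149000 + $11000 + $44000 = $204000
  Less exemption $67000 → base $137000
  $137000 × 15% = $20550

$40640 > $20550, so the general income tax governs.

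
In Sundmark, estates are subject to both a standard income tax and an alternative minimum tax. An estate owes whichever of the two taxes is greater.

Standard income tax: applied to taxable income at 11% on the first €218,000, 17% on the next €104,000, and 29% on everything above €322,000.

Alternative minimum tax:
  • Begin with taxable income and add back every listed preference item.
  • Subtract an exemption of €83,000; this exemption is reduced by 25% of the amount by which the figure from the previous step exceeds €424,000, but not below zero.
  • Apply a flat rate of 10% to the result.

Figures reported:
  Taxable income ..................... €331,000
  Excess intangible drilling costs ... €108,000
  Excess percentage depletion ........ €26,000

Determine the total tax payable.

€44,270

Alternative minimum tax:
  Adjusted income: €331,000 + €108,000 + €26,000 = €465,000
  Exemption: €83,000 − 25% × (€465,000 − €424,000) = €83,000 − €10,250 = €72,750
  Base: €465,000 − €72,750 = €392,250
  €392,250 × 10% = €39,225

Standard income tax:
  €218,000 × 11% = €23,980
  €104,000 × 17% = €17,680
  €9,000 × 29% = €2,610
  → €44,270

€44,270 > €39,225, so the standard income tax governs.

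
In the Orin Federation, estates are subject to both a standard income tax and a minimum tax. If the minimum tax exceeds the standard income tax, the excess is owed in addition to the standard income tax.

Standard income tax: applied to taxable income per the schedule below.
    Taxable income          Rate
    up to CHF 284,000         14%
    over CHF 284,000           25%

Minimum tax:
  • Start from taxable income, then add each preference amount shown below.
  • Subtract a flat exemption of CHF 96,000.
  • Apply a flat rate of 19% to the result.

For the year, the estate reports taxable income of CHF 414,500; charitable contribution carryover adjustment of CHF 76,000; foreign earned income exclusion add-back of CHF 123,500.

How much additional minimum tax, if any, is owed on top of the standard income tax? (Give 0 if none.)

Minimum tax:
  Adjusted income: CHF 414,500 + CHF 76,000 + CHF 123,500 = CHF 614,000
  Less exemption CHF 96,000 → base CHF 518,000
  CHF 518,000 × 19% = CHF 98,420

Standard income tax:
  CHF 284,000 × 14% = CHF 39,760
  CHF 130,500 × 25% = CHF 32,625
  → CHF 72,385

Excess of minimum tax over standard income tax: CHF 98,420 − CHF 72,385 = CHF 26,035.

CHF 26,035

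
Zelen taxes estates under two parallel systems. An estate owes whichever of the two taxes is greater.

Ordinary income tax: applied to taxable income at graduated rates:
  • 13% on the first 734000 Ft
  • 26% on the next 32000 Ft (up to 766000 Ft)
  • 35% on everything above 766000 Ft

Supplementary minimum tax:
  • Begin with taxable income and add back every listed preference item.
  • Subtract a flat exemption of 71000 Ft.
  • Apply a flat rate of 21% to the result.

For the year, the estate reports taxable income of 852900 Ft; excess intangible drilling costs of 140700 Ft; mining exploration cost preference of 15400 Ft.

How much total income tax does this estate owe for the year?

Supplementary minimum tax:
  Adjusted income: 852900 Ft + 140700 Ft + 15400 Ft = 1009000 Ft
  Less exemption 71000 Ft → base 938000 Ft
  938000 Ft × 21% = 196980 Ft

Ordinary income tax:
  734000 Ft × 13% = 95420 Ft
  32000 Ft × 26% = 8320 Ft
  86900 Ft × 35% = 30415 Ft
  → 134155 Ft

196980 Ft > 134155 Ft, so the supplementary minimum tax is the binding amount.

196980 Ft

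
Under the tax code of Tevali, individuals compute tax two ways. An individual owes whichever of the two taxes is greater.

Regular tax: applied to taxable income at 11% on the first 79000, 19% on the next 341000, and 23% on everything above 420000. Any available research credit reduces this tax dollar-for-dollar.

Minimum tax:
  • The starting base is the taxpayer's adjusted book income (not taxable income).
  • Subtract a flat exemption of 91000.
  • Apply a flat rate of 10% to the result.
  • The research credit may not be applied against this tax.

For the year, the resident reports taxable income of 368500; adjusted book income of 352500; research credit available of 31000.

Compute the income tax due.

32695

Regular tax:
  79000 × 11% = 8690
  289500 × 19% = 55005
  → 63695
  Less research credit 31000 → 32695

Minimum tax:
  Base (adjusted book income): 352500
  Less exemption 91000 → base 261500
  261500 × 10% = 26150

32695 > 26150, so the regular tax governs.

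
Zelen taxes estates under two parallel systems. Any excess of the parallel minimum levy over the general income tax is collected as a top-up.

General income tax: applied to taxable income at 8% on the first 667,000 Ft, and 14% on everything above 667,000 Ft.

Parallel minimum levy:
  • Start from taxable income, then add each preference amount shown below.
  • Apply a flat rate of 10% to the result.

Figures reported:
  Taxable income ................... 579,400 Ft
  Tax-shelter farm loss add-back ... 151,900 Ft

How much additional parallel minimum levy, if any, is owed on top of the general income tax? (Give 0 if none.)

Parallel minimum levy:
  Adjusted income: 579,400 Ft + 151,900 Ft = 731,300 Ft
  731,300 Ft × 10% = 73,130 Ft

General income tax:
  579,400 Ft × 8% = 46,352 Ft

Excess of parallel minimum levy over general income tax: 73,130 Ft − 46,352 Ft = 26,778 Ft.

26,778 Ft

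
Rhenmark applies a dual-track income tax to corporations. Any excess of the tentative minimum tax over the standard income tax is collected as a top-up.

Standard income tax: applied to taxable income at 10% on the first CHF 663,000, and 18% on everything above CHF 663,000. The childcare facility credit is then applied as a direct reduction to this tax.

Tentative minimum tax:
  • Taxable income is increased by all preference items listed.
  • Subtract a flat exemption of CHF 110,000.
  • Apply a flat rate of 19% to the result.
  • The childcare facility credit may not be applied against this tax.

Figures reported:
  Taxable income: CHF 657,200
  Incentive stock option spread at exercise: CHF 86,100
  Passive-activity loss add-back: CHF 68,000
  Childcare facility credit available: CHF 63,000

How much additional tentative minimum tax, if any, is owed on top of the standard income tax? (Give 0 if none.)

CHF 130,527

Tentative minimum tax:
  Adjusted income: CHF 657,200 + CHF 86,100 + CHF 68,000 = CHF 811,300
  Less exemption CHF 110,000 → base CHF 701,300
  CHF 701,300 × 19% = CHF 133,247

Standard income tax:
  CHF 657,200 × 10% = CHF 65,720
  Less childcare facility credit CHF 63,000 → CHF 2,720

Excess of tentative minimum tax over standard income tax: CHF 133,247 − CHF 2,720 = CHF 130,527.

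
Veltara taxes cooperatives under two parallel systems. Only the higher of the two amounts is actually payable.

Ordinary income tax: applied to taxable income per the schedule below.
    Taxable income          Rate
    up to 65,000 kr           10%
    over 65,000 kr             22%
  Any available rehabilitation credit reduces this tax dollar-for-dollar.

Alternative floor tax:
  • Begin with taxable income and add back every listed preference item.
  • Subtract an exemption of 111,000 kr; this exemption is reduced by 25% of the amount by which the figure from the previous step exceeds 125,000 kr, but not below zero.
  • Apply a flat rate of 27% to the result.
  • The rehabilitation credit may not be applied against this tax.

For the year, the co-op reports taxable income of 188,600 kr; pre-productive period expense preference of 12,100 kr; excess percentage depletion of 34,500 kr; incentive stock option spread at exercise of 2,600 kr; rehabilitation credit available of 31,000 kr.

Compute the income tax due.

Alternative floor tax:
  Adjusted income: 188,600 kr + 12,100 kr + 34,500 kr + 2,600 kr = 237,800 kr
  Exemption: 111,000 kr − 25% × (237,800 kr − 125,000 kr) = 111,000 kr − 28,200 kr = 82,800 kr
  Base: 237,800 kr − 82,800 kr = 155,000 kr
  155,000 kr × 27% = 41,850 kr

Ordinary income tax:
  65,000 kr × 10% = 6,500 kr
  123,600 kr × 22% = 27,192 kr
  → 33,692 kr
  Less rehabilitation credit 31,000 kr → 2,692 kr

41,850 kr > 2,692 kr, so the alternative floor tax is the binding amount.

41,850 kr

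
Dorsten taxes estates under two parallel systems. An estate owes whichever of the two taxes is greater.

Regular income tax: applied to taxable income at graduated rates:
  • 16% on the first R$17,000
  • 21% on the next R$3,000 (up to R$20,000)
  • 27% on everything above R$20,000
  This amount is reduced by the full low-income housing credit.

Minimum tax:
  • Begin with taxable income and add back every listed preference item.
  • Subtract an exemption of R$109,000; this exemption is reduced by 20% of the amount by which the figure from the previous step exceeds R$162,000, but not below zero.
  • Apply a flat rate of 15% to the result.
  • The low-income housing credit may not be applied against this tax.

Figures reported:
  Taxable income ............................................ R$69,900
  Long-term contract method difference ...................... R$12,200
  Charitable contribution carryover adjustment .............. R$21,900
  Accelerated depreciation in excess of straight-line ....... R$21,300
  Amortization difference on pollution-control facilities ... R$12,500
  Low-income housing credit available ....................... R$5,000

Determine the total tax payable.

Regular income tax:
  R$17,000 × 16% = R$2,720
  R$3,000 × 21% = R$630
  R$49,900 × 27% = R$13,473
  → R$16,823
  Less low-income housing credit R$5,000 → R$11,823

Minimum tax:
  Adjusted income: R$69,900 + R$12,200 + R$21,900 + R$21,300 + R$12,500 = R$137,800
  Exemption: R$137,800 ≤ R$162,000, so full R$109,000 applies
  Base: R$137,800 − R$109,000 = R$28,800
  R$28,800 × 15% = R$4,320

R$11,823 > R$4,320, so the regular income tax governs.

R$11,823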